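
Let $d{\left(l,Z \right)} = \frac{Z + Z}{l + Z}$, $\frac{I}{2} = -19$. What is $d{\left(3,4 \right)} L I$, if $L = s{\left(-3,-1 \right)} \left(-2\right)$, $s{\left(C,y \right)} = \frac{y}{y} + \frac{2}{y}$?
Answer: $- \frac{608}{7} \approx -86.857$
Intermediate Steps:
$I = -38$ ($I = 2 \left(-19\right) = -38$)
$s{\left(C,y \right)} = 1 + \frac{2}{y}$
$d{\left(l,Z \right)} = \frac{2 Z}{Z + l}$
$L = 2$ ($L = \frac{2 - 1}{-1} \left(-2\right) = \left(-1\right) 1 \left(-2\right) = \left(-1\right) \left(-2\right) = 2$)
$d{\left(3,4 \right)} L I = 2 \cdot 4 \frac{1}{4 + 3} \cdot 2 \left(-38\right) = 2 \cdot 4 \cdot \frac{1}{7} \cdot 2 \left(-38\right) = \frac{8}{7} \cdot 2 \left(-38\right) = \frac{16}{7} \left(-38\right) = - \frac{608}{7}$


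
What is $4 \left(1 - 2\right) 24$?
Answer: $-96$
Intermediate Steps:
$4 \left(1 - 2\right) 24 = 4 \left(-1\right) 24 = \left(-4\right) 24 = -96$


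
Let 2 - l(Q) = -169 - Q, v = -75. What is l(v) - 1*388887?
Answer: -388791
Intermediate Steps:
l(Q) = 171 + Q (l(Q) = 2 - (-169 - Q) = 2 + (169 + Q) = 171 + Q)
l(v) - 1*388887 = (171 - 75) - 1*388887 = 96 - 388887 = -388791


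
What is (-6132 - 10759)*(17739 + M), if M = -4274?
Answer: -227437315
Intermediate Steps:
(-6132 - 10759)*(17739 + M) = (-6132 - 10759)*(17739 - 4274) = -16891*13465 = -227437315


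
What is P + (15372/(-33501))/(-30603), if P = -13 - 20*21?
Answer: -49325005803/113914567 ≈ -433.00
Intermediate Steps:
P = -433 (P = -13 - 420 = -433)
P + (15372/(-33501))/(-30603) = -433 + (15372/(-33501))/(-30603) = -433 + (15372*(-1/33501))*(-1/30603) = -433 - 5124/11167*(-1/30603) = -433 + 1708/113914567 = -49325005803/113914567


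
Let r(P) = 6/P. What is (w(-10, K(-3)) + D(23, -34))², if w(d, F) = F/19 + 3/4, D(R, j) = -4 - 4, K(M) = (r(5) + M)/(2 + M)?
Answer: 7392961/144400 ≈ 51.198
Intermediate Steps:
K(M) = (6/5 + M)/(2 + M)
D(R, j) = -8
w(d, F) = ¾ + F/19 (w(d, F) = F*(1/19) + 3*(¼) = F/19 + ¾ = ¾ + F/19)
(w(-10, K(-3)) + D(23, -34))² = ((¾ + ((6/5 - 3)/(2 - 3))/19) - 8)² = ((¾ + (-9/5/(-1))/19) - 8)² = ((¾ + (-1*(-9/5))/19) - 8)² = ((¾ + (1/19)*(9/5)) - 8)² = ((¾ + 9/95) - 8)² = (321/380 - 8)² = (-2719/380)² = 7392961/144400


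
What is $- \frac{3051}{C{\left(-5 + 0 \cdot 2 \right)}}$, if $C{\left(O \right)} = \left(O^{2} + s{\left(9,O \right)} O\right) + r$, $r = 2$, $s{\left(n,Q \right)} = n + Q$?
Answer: $- \frac{3051}{7} \approx -435.86$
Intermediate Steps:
$s{\left(n,Q \right)} = Q + n$
$C{\left(O \right)} = 2 + O^{2} + O \left(9 + O\right)$ ($C{\left(O \right)} = \left(O^{2} + \left(O + 9\right) O\right) + 2 = \left(O^{2} + \left(9 + O\right) O\right) + 2 = \left(O^{2} + O \left(9 + O\right)\right) + 2 = 2 + O^{2} + O \left(9 + O\right)$)
$- \frac{3051}{C{\left(-5 + 0 \cdot 2 \right)}} = - \frac{3051}{2 + \left(-5 + 0 \cdot 2\right)^{2} + \left(-5 + 0 \cdot 2\right) \left(9 + \left(-5 + 0 \cdot 2\right)\right)} = - \frac{3051}{2 + \left(-5 + 0\right)^{2} + \left(-5 + 0\right) \left(9 + \left(-5 + 0\right)\right)} = - \frac{3051}{2 + \left(-5\right)^{2} - 5 \left(9 - 5\right)} = - \frac{3051}{2 + 25 - 20} = - \frac{3051}{7}$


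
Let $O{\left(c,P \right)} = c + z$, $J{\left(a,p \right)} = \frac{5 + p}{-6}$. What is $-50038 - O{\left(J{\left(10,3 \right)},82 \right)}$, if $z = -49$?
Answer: $- \frac{149963}{3} \approx -49988.0$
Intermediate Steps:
$J{\left(a,p \right)} = - \frac{5}{6} - \frac{p}{6}$ ($J{\left(a,p \right)} = \left(5 + p\right) \left(- \frac{1}{6}\right) = - \frac{5}{6} - \frac{p}{6}$)
$O{\left(c,P \right)} = -49 + c$ ($O{\left(c,P \right)} = c - 49 = -49 + c$)
$-50038 - O{\left(J{\left(10,3 \right)},82 \right)} = -50038 - \left(-49 - \frac{4}{3}\right) = -50038 - - \frac{151}{3} = -50038 + \frac{151}{3} = - \frac{149963}{3}$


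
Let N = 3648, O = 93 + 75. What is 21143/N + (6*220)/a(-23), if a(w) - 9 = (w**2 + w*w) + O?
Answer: 325547/47424 ≈ 6.8646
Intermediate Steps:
O = 168
a(w) = 177 + 2*w**2 (a(w) = 9 + ((w**2 + w*w) + 168) = 9 + ((w**2 + w**2) + 168) = 9 + (2*w**2 + 168) = 9 + (168 + 2*w**2) = 177 + 2*w**2)
21143/N + (6*220)/a(-23) = 21143/3648 + (6*220)/(177 + 2*(-23)**2) = 21143*(1/3648) + 1320/(177 + 2*529) = 21143/3648 + 1320/(177 + 1058) = 21143/3648 + 1320/1235 = 21143/3648 + 1320*(1/1235) = 21143/3648 + 264/247 = 325547/47424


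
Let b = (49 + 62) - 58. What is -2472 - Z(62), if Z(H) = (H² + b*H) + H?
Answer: -9664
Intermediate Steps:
b = 53 (b = 111 - 58 = 53)
Z(H) = H² + 54*H (Z(H) = (H² + 53*H) + H = H² + 54*H)
-2472 - Z(62) = -2472 - 62*(54 + 62) = -2472 - 62*116 = -2472 - 1*7192 = -2472 - 7192 = -9664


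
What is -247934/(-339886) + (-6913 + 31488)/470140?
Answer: 12491638921/15979400404 ≈ 0.78173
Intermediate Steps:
-247934/(-339886) + (-6913 + 31488)/470140 = -247934*(-1/339886) + 24575*(1/470140) = 123967/169943 + 4915/94028 = 12491638921/15979400404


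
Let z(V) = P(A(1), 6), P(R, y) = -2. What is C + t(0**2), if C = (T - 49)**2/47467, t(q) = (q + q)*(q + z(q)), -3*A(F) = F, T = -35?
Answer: 1008/6781 ≈ 0.14865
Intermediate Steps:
A(F) = -F/3
z(V) = -2
t(q) = 2*q*(-2 + q) (t(q) = (q + q)*(q - 2) = (2*q)*(-2 + q) = 2*q*(-2 + q))
C = 1008/6781 (C = (-35 - 49)**2/47467 = (-84)**2*(1/47467) = 7056*(1/47467) = 1008/6781 ≈ 0.14865)
C + t(0**2) = 1008/6781 + 2*0**2*(-2 + 0**2) = 1008/6781 + 2*0*(-2 + 0) = 1008/6781 + 2*0*(-2) = 1008/6781 + 0 = 1008/6781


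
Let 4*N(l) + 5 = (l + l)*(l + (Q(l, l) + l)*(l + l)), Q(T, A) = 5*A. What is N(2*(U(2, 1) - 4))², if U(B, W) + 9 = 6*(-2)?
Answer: 8970054950025/16 ≈ 5.6063e+11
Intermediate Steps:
U(B, W) = -21 (U(B, W) = -9 + 6*(-2) = -9 - 12 = -21)
N(l) = -5/4 + l*(l + 12*l²)/2 (N(l) = -5/4 + ((l + l)*(l + (5*l + l)*(l + l)))/4 = -5/4 + ((2*l)*(l + (6*l)*(2*l)))/4 = -5/4 + ((2*l)*(l + 12*l²))/4 = -5/4 + (2*l*(l + 12*l²))/4 = -5/4 + l*(l + 12*l²)/2)
N(2*(U(2, 1) - 4))² = (-5/4 + (2*(-21 - 4))²/2 + 6*(2*(-21 - 4))³)² = (-5/4 + (2*(-25))²/2 + 6*(2*(-25))³)² = (-5/4 + (½)*(-50)² + 6*(-50)³)² = (-5/4 + (½)*2500 + 6*(-125000))² = (-5/4 + 1250 - 750000)² = (-2995005/4)² = 8970054950025/16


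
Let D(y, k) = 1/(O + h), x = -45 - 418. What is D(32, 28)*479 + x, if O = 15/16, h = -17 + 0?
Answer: -126655/257 ≈ -492.82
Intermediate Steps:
h = -17
x = -463
O = 15/16 (O = 15*(1/16) = 15/16 ≈ 0.93750)
D(y, k) = -16/257 (D(y, k) = 1/(15/16 - 17) = 1/(-257/16) = -16/257)
D(32, 28)*479 + x = -16/257*479 - 463 = -7664/257 - 463 = -126655/257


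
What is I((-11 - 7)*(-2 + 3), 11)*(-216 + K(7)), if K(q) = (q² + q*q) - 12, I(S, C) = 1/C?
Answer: -130/11 ≈ -11.818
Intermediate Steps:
K(q) = -12 + 2*q² (K(q) = (q² + q²) - 12 = 2*q² - 12 = -12 + 2*q²)
I((-11 - 7)*(-2 + 3), 11)*(-216 + K(7)) = (-216 + (-12 + 2*7²))/11 = (-216 + (-12 + 2*49))/11 = (-216 + (-12 + 98))/11 = (-216 + 86)/11 = (1/11)*(-130) = -130/11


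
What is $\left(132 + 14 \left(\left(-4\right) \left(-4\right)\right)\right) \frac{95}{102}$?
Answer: $\frac{16910}{51} \approx 331.57$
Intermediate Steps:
$\left(132 + 14 \left(\left(-4\right) \left(-4\right)\right)\right) \frac{95}{102} = \left(132 + 14 \cdot 16\right) 95 \cdot \frac{1}{102} = \left(132 + 224\right) \frac{95}{102} = 356 \cdot \frac{95}{102} = \frac{16910}{51}$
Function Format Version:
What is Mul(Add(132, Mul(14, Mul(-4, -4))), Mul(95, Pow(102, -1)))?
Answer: Rational(16910, 51) ≈ 331.57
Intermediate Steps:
Mul(Add(132, Mul(14, Mul(-4, -4))), Mul(95, Pow(102, -1))) = Mul(Add(132, Mul(14, 16)), Mul(95, Rational(1, 102))) = Mul(Add(132, 224), Rational(95, 102)) = Mul(356, Rational(95, 102)) = Rational(16910, 51)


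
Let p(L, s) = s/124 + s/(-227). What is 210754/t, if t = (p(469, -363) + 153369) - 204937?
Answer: -5932303592/1451573453 ≈ -4.0868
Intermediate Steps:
p(L, s) = 103*s/28148 (p(L, s) = s*(1/124) + s*(-1/227) = s/124 - s/227 = 103*s/28148)
t = -1451573453/28148 (t = ((103/28148)*(-363) + 153369) - 204937 = (-37389/28148 + 153369) - 204937 = 4316993223/28148 - 204937 = -1451573453/28148 ≈ -51569.)
210754/t = 210754/(-1451573453/28148) = 210754*(-28148/1451573453) = -5932303592/1451573453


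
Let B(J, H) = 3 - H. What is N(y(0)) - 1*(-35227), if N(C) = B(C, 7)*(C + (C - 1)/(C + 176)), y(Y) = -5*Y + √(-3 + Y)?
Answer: 1091297925/30979 - 124624*I*√3/30979 ≈ 35227.0 - 6.9678*I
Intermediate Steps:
y(Y) = √(-3 + Y) - 5*Y
N(C) = -4*C - 4*(-1 + C)/(176 + C) (N(C) = (3 - 1*7)*(C + (C - 1)/(C + 176)) = (3 - 7)*(C + (-1 + C)/(176 + C)) = -4*(C + (-1 + C)/(176 + C)) = -4*C - 4*(-1 + C)/(176 + C))
N(y(0)) - 1*(-35227) = 4*(1 - (√(-3 + 0) - 5*0)² - 177*(√(-3 + 0) - 5*0))/(176 + (√(-3 + 0) - 5*0)) - 1*(-35227) = 4*(1 - (√(-3) + 0)² - 177*(√(-3) + 0))/(176 + (√(-3) + 0)) + 35227 = 4*(1 - (I*√3 + 0)² - 177*(I*√3 + 0))/(176 + (I*√3 + 0)) + 35227 = 4*(1 - (I*√3)² - 177*I*√3)/(176 + I*√3) + 35227 = 4*(1 - 1*(-3) - 177*I*√3)/(176 + I*√3) + 35227 = 4*(1 + 3 - 177*I*√3)/(176 + I*√3) + 35227 = 4*(4 - 177*I*√3)/(176 + I*√3) + 35227 = 35227 + 4*(4 - 177*I*√3)/(176 + I*√3)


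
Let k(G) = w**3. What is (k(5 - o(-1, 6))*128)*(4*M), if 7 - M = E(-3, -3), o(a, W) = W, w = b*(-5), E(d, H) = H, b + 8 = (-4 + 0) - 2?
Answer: 1756160000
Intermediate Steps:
b = -14 (b = -8 + ((-4 + 0) - 2) = -8 + (-4 - 2) = -8 - 6 = -14)
w = 70 (w = -14*(-5) = 70)
M = 10 (M = 7 - 1*(-3) = 7 + 3 = 10)
k(G) = 343000 (k(G) = 70**3 = 343000)
(k(5 - o(-1, 6))*128)*(4*M) = (343000*128)*(4*10) = 43904000*40 = 1756160000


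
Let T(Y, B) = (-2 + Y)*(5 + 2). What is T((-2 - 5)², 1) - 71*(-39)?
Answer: 3098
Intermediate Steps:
T(Y, B) = -14 + 7*Y (T(Y, B) = (-2 + Y)*7 = -14 + 7*Y)
T((-2 - 5)², 1) - 71*(-39) = (-14 + 7*(-2 - 5)²) - 71*(-39) = (-14 + 7*(-7)²) + 2769 = (-14 + 7*49) + 2769 = (-14 + 343) + 2769 = 329 + 2769 = 3098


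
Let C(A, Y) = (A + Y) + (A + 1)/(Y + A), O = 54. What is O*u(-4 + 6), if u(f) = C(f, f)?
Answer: 513/2 ≈ 256.50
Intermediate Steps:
C(A, Y) = A + Y + (1 + A)/(A + Y) (C(A, Y) = (A + Y) + (1 + A)/(A + Y) = A + Y + (1 + A)/(A + Y))
u(f) = (1 + f + 4*f**2)/(2*f) (u(f) = (1 + f + f**2 + f**2 + 2*f*f)/(f + f) = (1 + f + f**2 + f**2 + 2*f**2)/((2*f)) = (1/(2*f))*(1 + f + 4*f**2) = (1 + f + 4*f**2)/(2*f))
O*u(-4 + 6) = 54*((1 + (-4 + 6) + 4*(-4 + 6)**2)/(2*(-4 + 6))) = 54*((1/2)*(1 + 2 + 4*2**2)/2) = 54*((1/2)*(1/2)*(1 + 2 + 4*4)) = 54*((1/2)*(1/2)*(1 + 2 + 16)) = 54*((1/2)*(1/2)*19) = 54*(19/4) = 513/2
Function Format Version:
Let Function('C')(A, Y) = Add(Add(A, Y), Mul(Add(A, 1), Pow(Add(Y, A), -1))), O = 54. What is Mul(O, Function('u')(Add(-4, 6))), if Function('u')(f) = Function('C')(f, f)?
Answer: Rational(513, 2) ≈ 256.50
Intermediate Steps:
Function('C')(A, Y) = Add(A, Y, Mul(Pow(Add(A, Y), -1), Add(1, A))) (Function('C')(A, Y) = Add(Add(A, Y), Mul(Add(1, A), Pow(Add(A, Y), -1))) = Add(Add(A, Y), Mul(Pow(Add(A, Y), -1), Add(1, A))) = Add(A, Y, Mul(Pow(Add(A, Y), -1), Add(1, A))))
Function('u')(f) = Mul(Rational(1, 2), Pow(f, -1), Add(1, f, Mul(4, Pow(f, 2)))) (Function('u')(f) = Mul(Pow(Add(f, f), -1), Add(1, f, Pow(f, 2), Pow(f, 2), Mul(2, f, f))) = Mul(Pow(Mul(2, f), -1), Add(1, f, Pow(f, 2), Pow(f, 2), Mul(2, Pow(f, 2)))) = Mul(Mul(Rational(1, 2), Pow(f, -1)), Add(1, f, Mul(4, Pow(f, 2)))) = Mul(Rational(1, 2), Pow(f, -1), Add(1, f, Mul(4, Pow(f, 2)))))
Mul(O, Function('u')(Add(-4, 6))) = Mul(54, Mul(Rational(1, 2), Pow(Add(-4, 6), -1), Add(1, Add(-4, 6), Mul(4, Pow(Add(-4, 6), 2))))) = Mul(54, Mul(Rational(1, 2), Pow(2, -1), Add(1, 2, Mul(4, Pow(2, 2))))) = Mul(54, Mul(Rational(1, 2), Rational(1, 2), Add(1, 2, Mul(4, 4)))) = Mul(54, Mul(Rational(1, 2), Rational(1, 2), Add(1, 2, 16))) = Mul(54, Mul(Rational(1, 2), Rational(1, 2), 19)) = Mul(54, Rational(19, 4)) = Rational(513, 2)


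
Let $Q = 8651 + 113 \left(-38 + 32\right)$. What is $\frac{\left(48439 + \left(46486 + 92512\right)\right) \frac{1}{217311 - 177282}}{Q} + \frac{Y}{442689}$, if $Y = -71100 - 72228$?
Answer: $- \frac{5073369925787}{15698303678057} \approx -0.32318$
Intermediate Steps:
$Y = -143328$
$Q = 7973$ ($Q = 8651 + 113 \left(-6\right) = 8651 - 678 = 7973$)
$\frac{\left(48439 + \left(46486 + 92512\right)\right) \frac{1}{217311 - 177282}}{Q} + \frac{Y}{442689} = \frac{\left(48439 + \left(46486 + 92512\right)\right) \frac{1}{217311 - 177282}}{7973} - \frac{143328}{442689} = \frac{48439 + 138998}{40029} \cdot \frac{1}{7973} - \frac{47776}{147563} = 187437 \cdot \frac{1}{40029} \cdot \frac{1}{7973} - \frac{47776}{147563} = \frac{62479}{13343} \cdot \frac{1}{7973} - \frac{47776}{147563} = \frac{62479}{106383739} - \frac{47776}{147563} = - \frac{5073369925787}{15698303678057}$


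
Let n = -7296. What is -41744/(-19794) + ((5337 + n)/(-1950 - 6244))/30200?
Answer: 5164979461823/2449099743600 ≈ 2.1089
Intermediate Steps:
-41744/(-19794) + ((5337 + n)/(-1950 - 6244))/30200 = -41744/(-19794) + ((5337 - 7296)/(-1950 - 6244))/30200 = -41744*(-1/19794) - 1959/(-8194)*(1/30200) = 20872/9897 - 1959*(-1/8194)*(1/30200) = 20872/9897 + (1959/8194)*(1/30200) = 20872/9897 + 1959/247458800 = 5164979461823/2449099743600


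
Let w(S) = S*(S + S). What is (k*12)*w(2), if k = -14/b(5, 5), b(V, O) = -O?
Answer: 1344/5 ≈ 268.80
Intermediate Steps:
k = 14/5 (k = -14/((-1*5)) = -14/(-5) = -14*(-⅕) = 14/5 ≈ 2.8000)
w(S) = 2*S² (w(S) = S*(2*S) = 2*S²)
(k*12)*w(2) = ((14/5)*12)*(2*2²) = 168*(2*4)/5 = (168/5)*8 = 1344/5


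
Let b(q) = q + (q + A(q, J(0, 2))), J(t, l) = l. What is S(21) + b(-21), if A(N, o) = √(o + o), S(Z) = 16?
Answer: -24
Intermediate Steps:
A(N, o) = √2*√o (A(N, o) = √(2*o) = √2*√o)
b(q) = 2 + 2*q (b(q) = q + (q + √2*√2) = q + (q + 2) = q + (2 + q) = 2 + 2*q)
S(21) + b(-21) = 16 + (2 + 2*(-21)) = 16 + (2 - 42) = 16 - 40 = -24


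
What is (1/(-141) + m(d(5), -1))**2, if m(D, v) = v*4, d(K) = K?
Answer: 319225/19881 ≈ 16.057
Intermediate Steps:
m(D, v) = 4*v
(1/(-141) + m(d(5), -1))**2 = (1/(-141) + 4*(-1))**2 = (-1/141 - 4)**2 = (-565/141)**2 = 319225/19881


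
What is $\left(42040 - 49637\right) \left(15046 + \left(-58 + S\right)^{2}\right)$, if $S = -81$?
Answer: $-261086099$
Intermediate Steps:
$\left(42040 - 49637\right) \left(15046 + \left(-58 + S\right)^{2}\right) = \left(42040 - 49637\right) \left(15046 + \left(-58 - 81\right)^{2}\right) = - 7597 \left(15046 + \left(-139\right)^{2}\right) = - 7597 \left(15046 + 19321\right) = \left(-7597\right) 34367 = -261086099$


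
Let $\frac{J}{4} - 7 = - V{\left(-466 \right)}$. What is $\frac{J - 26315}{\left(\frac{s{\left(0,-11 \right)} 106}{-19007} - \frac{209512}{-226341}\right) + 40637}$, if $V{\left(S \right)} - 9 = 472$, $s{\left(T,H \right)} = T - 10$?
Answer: $- \frac{1462235062779}{2106351469561} \approx -0.6942$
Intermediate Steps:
$s{\left(T,H \right)} = -10 + T$
$V{\left(S \right)} = 481$ ($V{\left(S \right)} = 9 + 472 = 481$)
$J = -1896$ ($J = 28 + 4 \left(\left(-1\right) 481\right) = 28 + 4 \left(-481\right) = 28 - 1924 = -1896$)
$\frac{J - 26315}{\left(\frac{s{\left(0,-11 \right)} 106}{-19007} - \frac{209512}{-226341}\right) + 40637} = \frac{-1896 - 26315}{\left(\frac{\left(-10 + 0\right) 106}{-19007} - \frac{209512}{-226341}\right) + 40637} = - \frac{28211}{\left(\left(-10\right) 106 \left(- \frac{1}{19007}\right) - - \frac{209512}{226341}\right) + 40637} = - \frac{28211}{\left(\left(-1060\right) \left(- \frac{1}{19007}\right) + \frac{209512}{226341}\right) + 40637} = - \frac{28211}{\left(\frac{1060}{19007} + \frac{209512}{226341}\right) + 40637} = - \frac{28211}{\frac{50868868}{51832089} + 40637} = - \frac{28211}{\frac{2106351469561}{51832089}} = \left(-28211\right) \frac{51832089}{2106351469561} = - \frac{1462235062779}{2106351469561}$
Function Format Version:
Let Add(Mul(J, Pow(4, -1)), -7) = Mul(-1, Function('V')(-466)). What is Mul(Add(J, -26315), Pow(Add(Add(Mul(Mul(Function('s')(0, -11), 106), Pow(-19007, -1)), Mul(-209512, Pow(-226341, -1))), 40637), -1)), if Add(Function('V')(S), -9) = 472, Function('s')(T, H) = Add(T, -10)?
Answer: Rational(-1462235062779, 2106351469561) ≈ -0.69420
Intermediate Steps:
Function('s')(T, H) = Add(-10, T)
Function('V')(S) = 481 (Function('V')(S) = Add(9, 472) = 481)
J = -1896 (J = Add(28, Mul(4, Mul(-1, 481))) = Add(28, Mul(4, -481)) = Add(28, -1924) = -1896)
Mul(Add(J, -26315), Pow(Add(Add(Mul(Mul(Function('s')(0, -11), 106), Pow(-19007, -1)), Mul(-209512, Pow(-226341, -1))), 40637), -1)) = Mul(Add(-1896, -26315), Pow(Add(Add(Mul(Mul(Add(-10, 0), 106), Pow(-19007, -1)), Mul(-209512, Pow(-226341, -1))), 40637), -1)) = Mul(-28211, Pow(Add(Add(Mul(Mul(-10, 106), Rational(-1, 19007)), Mul(-209512, Rational(-1, 226341))), 40637), -1)) = Mul(-28211, Pow(Add(Add(Mul(-1060, Rational(-1, 19007)), Rational(209512, 226341)), 40637), -1)) = Mul(-28211, Pow(Add(Add(Rational(1060, 19007), Rational(209512, 226341)), 40637), -1)) = Mul(-28211, Pow(Add(Rational(50868868, 51832089), 40637), -1)) = Mul(-28211, Pow(Rational(2106351469561, 51832089), -1)) = Mul(-28211, Rational(51832089, 2106351469561)) = Rational(-1462235062779, 2106351469561)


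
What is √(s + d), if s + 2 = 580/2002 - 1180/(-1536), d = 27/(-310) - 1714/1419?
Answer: I*√25490840626120870/106746640 ≈ 1.4957*I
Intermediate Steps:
d = -569653/439890 (d = 27*(-1/310) - 1714*1/1419 = -27/310 - 1714/1419 = -569653/439890 ≈ -1.2950)
s = -362113/384384 (s = -2 + (580/2002 - 1180/(-1536)) = -2 + (580*(1/2002) - 1180*(-1/1536)) = -2 + (290/1001 + 295/384) = -2 + 406655/384384 = -362113/384384 ≈ -0.94206)
√(s + d) = √(-362113/384384 - 569653/439890) = √(-1910380739/853973120) = I*√25490840626120870/106746640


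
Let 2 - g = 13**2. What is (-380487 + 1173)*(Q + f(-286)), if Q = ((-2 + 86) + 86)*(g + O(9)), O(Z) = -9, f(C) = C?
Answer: 11457558684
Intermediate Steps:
g = -167 (g = 2 - 1*13**2 = 2 - 1*169 = 2 - 169 = -167)
Q = -29920 (Q = ((-2 + 86) + 86)*(-167 - 9) = (84 + 86)*(-176) = 170*(-176) = -29920)
(-380487 + 1173)*(Q + f(-286)) = (-380487 + 1173)*(-29920 - 286) = -379314*(-30206) = 11457558684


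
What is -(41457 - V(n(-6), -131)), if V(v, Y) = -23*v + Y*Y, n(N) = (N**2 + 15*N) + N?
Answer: -22916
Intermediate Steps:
n(N) = N**2 + 16*N
V(v, Y) = Y**2 - 23*v (V(v, Y) = -23*v + Y**2 = Y**2 - 23*v)
-(41457 - V(n(-6), -131)) = -(41457 - ((-131)**2 - (-138)*(16 - 6))) = -(41457 - (17161 - (-138)*10)) = -(41457 - (17161 - 23*(-60))) = -(41457 - (17161 + 1380)) = -(41457 - 1*18541) = -(41457 - 18541) = -1*22916 = -22916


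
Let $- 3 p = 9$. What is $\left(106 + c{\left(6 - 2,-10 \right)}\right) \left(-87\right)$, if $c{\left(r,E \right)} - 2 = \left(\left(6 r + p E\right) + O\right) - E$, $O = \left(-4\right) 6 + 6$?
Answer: $-13398$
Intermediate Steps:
$p = -3$ ($p = \left(- \frac{1}{3}\right) 9 = -3$)
$O = -18$ ($O = -24 + 6 = -18$)
$c{\left(r,E \right)} = -16 - 4 E + 6 r$ ($c{\left(r,E \right)} = 2 - \left(18 - 6 r + 4 E\right) = -16 - 4 E + 6 r$)
$\left(106 + c{\left(6 - 2,-10 \right)}\right) \left(-87\right) = \left(106 - \left(-24 - 6 \left(6 - 2\right)\right)\right) \left(-87\right) = \left(106 + \left(-16 + 40 + 6 \left(6 - 2\right)\right)\right) \left(-87\right) = \left(106 + \left(-16 + 40 + 6 \cdot 4\right)\right) \left(-87\right) = \left(106 + \left(-16 + 40 + 24\right)\right) \left(-87\right) = \left(106 + 48\right) \left(-87\right) = 154 \left(-87\right) = -13398$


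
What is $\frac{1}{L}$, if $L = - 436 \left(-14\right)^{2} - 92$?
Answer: $- \frac{1}{85548} \approx -1.1689 \cdot 10^{-5}$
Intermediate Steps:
$L = -85548$ ($L = \left(-436\right) 196 - 92 = -85456 - 92 = -85548$)
$\frac{1}{L} = \frac{1}{-85548} = - \frac{1}{85548}$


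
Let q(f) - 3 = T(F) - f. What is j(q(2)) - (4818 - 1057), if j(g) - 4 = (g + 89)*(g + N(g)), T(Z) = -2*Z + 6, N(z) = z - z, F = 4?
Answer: -3845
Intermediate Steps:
N(z) = 0
T(Z) = 6 - 2*Z
q(f) = 1 - f (q(f) = 3 + ((6 - 2*4) - f) = 3 + ((6 - 8) - f) = 3 + (-2 - f) = 1 - f)
j(g) = 4 + g*(89 + g) (j(g) = 4 + (g + 89)*(g + 0) = 4 + (89 + g)*g = 4 + g*(89 + g))
j(q(2)) - (4818 - 1057) = (4 + (1 - 1*2)² + 89*(1 - 1*2)) - (4818 - 1057) = (4 + (1 - 2)² + 89*(1 - 2)) - 1*3761 = (4 + (-1)² + 89*(-1)) - 3761 = (4 + 1 - 89) - 3761 = -84 - 3761 = -3845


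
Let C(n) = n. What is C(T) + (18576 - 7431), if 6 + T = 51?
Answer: 11190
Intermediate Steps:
T = 45 (T = -6 + 51 = 45)
C(T) + (18576 - 7431) = 45 + (18576 - 7431) = 45 + 11145 = 11190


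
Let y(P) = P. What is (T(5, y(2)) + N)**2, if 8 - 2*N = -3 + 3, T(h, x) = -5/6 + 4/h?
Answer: 14161/900 ≈ 15.734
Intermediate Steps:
T(h, x) = -5/6 + 4/h (T(h, x) = -5*1/6 + 4/h = -5/6 + 4/h)
N = 4 (N = 4 - (-3 + 3)/2 = 4 - 1/2*0 = 4 + 0 = 4)
(T(5, y(2)) + N)**2 = ((-5/6 + 4/5) + 4)**2 = (-1/30 + 4)**2 = (119/30)**2 = 14161/900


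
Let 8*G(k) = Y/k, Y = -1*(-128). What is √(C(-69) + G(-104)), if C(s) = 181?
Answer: √30563/13 ≈ 13.448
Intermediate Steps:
Y = 128
G(k) = 16/k (G(k) = (128/k)/8 = 16/k)
√(C(-69) + G(-104)) = √(181 + 16/(-104)) = √(181 + 16*(-1/104)) = √(181 - 2/13) = √(2351/13) = √30563/13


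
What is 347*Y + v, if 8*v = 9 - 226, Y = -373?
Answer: -1035665/8 ≈ -1.2946e+5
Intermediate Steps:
v = -217/8 (v = (9 - 226)/8 = (1/8)*(-217) = -217/8 ≈ -27.125)
347*Y + v = 347*(-373) - 217/8 = -129431 - 217/8 = -1035665/8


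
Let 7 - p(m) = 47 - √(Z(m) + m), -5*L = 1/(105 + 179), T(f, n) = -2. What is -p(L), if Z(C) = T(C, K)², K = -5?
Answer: 40 - 3*√224005/710 ≈ 38.000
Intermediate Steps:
Z(C) = 4 (Z(C) = (-2)² = 4)
L = -1/1420 (L = -1/(5*(105 + 179)) = -⅕/284 = -⅕*1/284 = -1/1420 ≈ -0.00070423)
p(m) = -40 + √(4 + m) (p(m) = 7 - (47 - √(4 + m)) = 7 + (-47 + √(4 + m)) = -40 + √(4 + m))
-p(L) = -(-40 + √(4 - 1/1420)) = -(-40 + √(5679/1420)) = -(-40 + 3*√224005/710) = 40 - 3*√224005/710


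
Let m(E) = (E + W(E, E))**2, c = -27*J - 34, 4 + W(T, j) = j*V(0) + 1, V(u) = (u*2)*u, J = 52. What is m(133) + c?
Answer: 15462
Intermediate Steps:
V(u) = 2*u**2 (V(u) = (2*u)*u = 2*u**2)
W(T, j) = -3 (W(T, j) = -4 + (j*(2*0**2) + 1) = -4 + (j*(2*0) + 1) = -4 + (j*0 + 1) = -4 + (0 + 1) = -4 + 1 = -3)
c = -1438 (c = -27*52 - 34 = -1404 - 34 = -1438)
m(E) = (-3 + E)**2 (m(E) = (E - 3)**2 = (-3 + E)**2)
m(133) + c = (-3 + 133)**2 - 1438 = 130**2 - 1438 = 16900 - 1438 = 15462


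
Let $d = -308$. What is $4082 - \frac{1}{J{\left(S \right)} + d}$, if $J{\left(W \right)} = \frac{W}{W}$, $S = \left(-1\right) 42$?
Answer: $\frac{1253175}{307} \approx 4082.0$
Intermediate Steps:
$S = -42$
$J{\left(W \right)} = 1$
$4082 - \frac{1}{J{\left(S \right)} + d} = 4082 - \frac{1}{1 - 308} = 4082 - \frac{1}{-307} = 4082 - - \frac{1}{307} = 4082 + \frac{1}{307} = \frac{1253175}{307}$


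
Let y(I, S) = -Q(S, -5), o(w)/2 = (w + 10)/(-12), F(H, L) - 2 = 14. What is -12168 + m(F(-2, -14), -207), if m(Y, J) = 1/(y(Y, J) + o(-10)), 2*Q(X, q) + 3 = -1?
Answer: -24335/2 ≈ -12168.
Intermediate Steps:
Q(X, q) = -2 (Q(X, q) = -3/2 + (1/2)*(-1) = -3/2 - 1/2 = -2)
F(H, L) = 16 (F(H, L) = 2 + 14 = 16)
o(w) = -5/3 - w/6 (o(w) = 2*((w + 10)/(-12)) = 2*((10 + w)*(-1/12)) = 2*(-5/6 - w/12) = -5/3 - w/6)
y(I, S) = 2 (y(I, S) = -1*(-2) = 2)
m(Y, J) = 1/2 (m(Y, J) = 1/(2 + (-5/3 - 1/6*(-10))) = 1/(2 + (-5/3 + 5/3)) = 1/(2 + 0) = 1/2)
-12168 + m(F(-2, -14), -207) = -12168 + 1/2 = -24335/2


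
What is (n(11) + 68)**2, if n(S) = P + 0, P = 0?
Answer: 4624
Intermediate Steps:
n(S) = 0 (n(S) = 0 + 0 = 0)
(n(11) + 68)**2 = (0 + 68)**2 = 68**2 = 4624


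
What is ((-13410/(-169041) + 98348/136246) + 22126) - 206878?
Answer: -709172406050924/3838526681 ≈ -1.8475e+5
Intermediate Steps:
((-13410/(-169041) + 98348/136246) + 22126) - 206878 = ((-13410*(-1/169041) + 98348*(1/136246)) + 22126) - 206878 = ((4470/56347 + 49174/68123) + 22126) - 206878 = (3075317188/3838526681 + 22126) - 206878 = 84934316660994/3838526681 - 206878 = -709172406050924/3838526681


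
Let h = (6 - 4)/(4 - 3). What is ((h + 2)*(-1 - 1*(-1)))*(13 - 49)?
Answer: 0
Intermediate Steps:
h = 2 (h = 2/1 = 2*1 = 2)
((h + 2)*(-1 - 1*(-1)))*(13 - 49) = ((2 + 2)*(-1 - 1*(-1)))*(13 - 49) = (4*(-1 + 1))*(-36) = (4*0)*(-36) = 0*(-36) = 0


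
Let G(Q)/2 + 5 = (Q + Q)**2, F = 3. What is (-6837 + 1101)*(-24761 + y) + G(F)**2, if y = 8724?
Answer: 91992076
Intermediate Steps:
G(Q) = -10 + 8*Q**2 (G(Q) = -10 + 2*(Q + Q)**2 = -10 + 2*(2*Q)**2 = -10 + 2*(4*Q**2) = -10 + 8*Q**2)
(-6837 + 1101)*(-24761 + y) + G(F)**2 = (-6837 + 1101)*(-24761 + 8724) + (-10 + 8*3**2)**2 = -5736*(-16037) + (-10 + 8*9)**2 = 91988232 + (-10 + 72)**2 = 91988232 + 62**2 = 91988232 + 3844 = 91992076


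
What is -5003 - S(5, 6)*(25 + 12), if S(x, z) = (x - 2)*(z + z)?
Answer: -6335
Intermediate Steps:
S(x, z) = 2*z*(-2 + x) (S(x, z) = (-2 + x)*(2*z) = 2*z*(-2 + x))
-5003 - S(5, 6)*(25 + 12) = -5003 - 2*6*(-2 + 5)*(25 + 12) = -5003 - 2*6*3*37 = -5003 - 36*37 = -5003 - 1*1332 = -5003 - 1332 = -6335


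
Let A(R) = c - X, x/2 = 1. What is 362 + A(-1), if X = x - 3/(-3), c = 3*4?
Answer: 371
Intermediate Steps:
x = 2 (x = 2*1 = 2)
c = 12
X = 3 (X = 2 - 3/(-3) = 2 - 3*(-1/3) = 2 + 1 = 3)
A(R) = 9 (A(R) = 12 - 1*3 = 12 - 3 = 9)
362 + A(-1) = 362 + 9 = 371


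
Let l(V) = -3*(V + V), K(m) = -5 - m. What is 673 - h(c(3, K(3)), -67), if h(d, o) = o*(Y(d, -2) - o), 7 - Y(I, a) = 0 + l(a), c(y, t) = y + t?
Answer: 4827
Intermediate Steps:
c(y, t) = t + y
l(V) = -6*V
Y(I, a) = 7 + 6*a (Y(I, a) = 7 - (0 - 6*a) = 7 - (-6)*a = 7 + 6*a)
h(d, o) = o*(-5 - o) (h(d, o) = o*((7 + 6*(-2)) - o) = o*((7 - 12) - o) = o*(-5 - o))
673 - h(c(3, K(3)), -67) = 673 - (-1)*(-67)*(5 - 67) = 673 - (-1)*(-67)*(-62) = 673 - 1*(-4154) = 673 + 4154 = 4827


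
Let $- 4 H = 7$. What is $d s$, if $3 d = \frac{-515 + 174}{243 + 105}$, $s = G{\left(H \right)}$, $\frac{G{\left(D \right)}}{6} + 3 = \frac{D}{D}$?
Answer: $\frac{341}{87} \approx 3.9195$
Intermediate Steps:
$H = - \frac{7}{4}$ ($H = \left(- \frac{1}{4}\right) 7 = - \frac{7}{4} \approx -1.75$)
$G{\left(D \right)} = -12$ ($G{\left(D \right)} = -18 + 6 \frac{D}{D} = -18 + 6 \cdot 1 = -18 + 6 = -12$)
$s = -12$
$d = - \frac{341}{1044}$ ($d = \frac{\left(-515 + 174\right) \frac{1}{243 + 105}}{3} = \frac{\left(-341\right) \frac{1}{348}}{3} = \frac{1}{3} \left(- \frac{341}{348}\right) = - \frac{341}{1044} \approx -0.32663$)
$d s = \left(- \frac{341}{1044}\right) \left(-12\right) = \frac{341}{87}$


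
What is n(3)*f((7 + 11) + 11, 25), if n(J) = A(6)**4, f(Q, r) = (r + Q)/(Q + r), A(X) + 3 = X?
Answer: 81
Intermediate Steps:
A(X) = -3 + X
f(Q, r) = 1 (f(Q, r) = (Q + r)/(Q + r) = 1)
n(J) = 81 (n(J) = (-3 + 6)**4 = 3**4 = 81)
n(3)*f((7 + 11) + 11, 25) = 81*1 = 81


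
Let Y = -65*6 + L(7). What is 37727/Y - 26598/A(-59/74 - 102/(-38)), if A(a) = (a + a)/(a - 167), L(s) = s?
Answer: 1182354788302/1016099 ≈ 1.1636e+6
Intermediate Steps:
A(a) = 2*a/(-167 + a) (A(a) = (2*a)/(-167 + a) = 2*a/(-167 + a))
Y = -383 (Y = -65*6 + 7 = -390 + 7 = -383)
37727/Y - 26598/A(-59/74 - 102/(-38)) = 37727/(-383) - 26598*(-167 + (-59/74 - 102/(-38)))/(2*(-59/74 - 102/(-38))) = 37727*(-1/383) - 26598*(-167 + (-59*1/74 - 102*(-1/38)))/(2*(-59*1/74 - 102*(-1/38))) = -37727/383 - 26598*(-167 + (-59/74 + 51/19))/(2*(-59/74 + 51/19)) = -37727/383 - 26598/(2*(2653/1406)/(-167 + 2653/1406)) = -37727/383 - 26598/(2*(2653/1406)/(-232149/1406)) = -37727/383 - 26598/(2*(2653/1406)*(-1406/232149)) = -37727/383 - 26598/(-5306/232149) = -37727/383 - 26598*(-232149/5306) = -37727/383 + 3087349551/2653 = 1182354788302/1016099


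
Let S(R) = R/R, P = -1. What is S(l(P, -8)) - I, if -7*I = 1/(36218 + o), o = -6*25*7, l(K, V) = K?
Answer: 246177/246176 ≈ 1.0000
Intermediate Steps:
o = -1050 (o = -150*7 = -1050)
S(R) = 1
I = -1/246176 (I = -1/(7*(36218 - 1050)) = -⅐/35168 = -⅐*1/35168 = -1/246176 ≈ -4.0621e-6)
S(l(P, -8)) - I = 1 - 1*(-1/246176) = 1 + 1/246176 = 246177/246176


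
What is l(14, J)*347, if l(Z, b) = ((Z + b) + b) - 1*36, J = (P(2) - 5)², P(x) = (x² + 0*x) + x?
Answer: -6940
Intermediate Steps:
P(x) = x + x² (P(x) = (x² + 0) + x = x² + x = x + x²)
J = 1 (J = (2*(1 + 2) - 5)² = (2*3 - 5)² = (6 - 5)² = 1² = 1)
l(Z, b) = -36 + Z + 2*b (l(Z, b) = (Z + 2*b) - 36 = -36 + Z + 2*b)
l(14, J)*347 = (-36 + 14 + 2*1)*347 = (-36 + 14 + 2)*347 = -20*347 = -6940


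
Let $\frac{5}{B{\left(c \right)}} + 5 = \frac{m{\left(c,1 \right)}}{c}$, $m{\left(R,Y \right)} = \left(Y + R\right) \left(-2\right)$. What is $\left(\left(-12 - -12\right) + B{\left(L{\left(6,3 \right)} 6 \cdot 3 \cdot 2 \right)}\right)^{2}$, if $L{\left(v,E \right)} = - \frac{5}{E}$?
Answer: $\frac{22500}{43681} \approx 0.5151$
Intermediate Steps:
$m{\left(R,Y \right)} = - 2 R - 2 Y$ ($m{\left(R,Y \right)} = \left(R + Y\right) \left(-2\right) = - 2 R - 2 Y$)
$B{\left(c \right)} = \frac{5}{-5 + \frac{-2 - 2 c}{c}}$ ($B{\left(c \right)} = \frac{5}{-5 + \frac{- 2 c - 2}{c}} = \frac{5}{-5 + \frac{-2 - 2 c}{c}}$)
$\left(\left(-12 - -12\right) + B{\left(L{\left(6,3 \right)} 6 \cdot 3 \cdot 2 \right)}\right)^{2} = \left(\left(-12 - -12\right) - \frac{5 - \frac{5}{3} \cdot 6 \cdot 3 \cdot 2}{2 + 7 - \frac{5}{3} \cdot 6 \cdot 3 \cdot 2}\right)^{2} = \left(\left(-12 + 12\right) - \frac{5 \left(-5\right) \frac{1}{3} \cdot 18 \cdot 2}{2 + 7 \left(-5\right) \frac{1}{3} \cdot 18 \cdot 2}\right)^{2} = \left(0 - \frac{5 \left(- \frac{5}{3}\right) 18 \cdot 2}{2 + 7 \left(- \frac{5}{3}\right) 18 \cdot 2}\right)^{2} = \left(0 - \frac{5 \left(\left(-30\right) 2\right)}{2 + 7 \left(\left(-30\right) 2\right)}\right)^{2} = \left(0 - - \frac{300}{2 + 7 \left(-60\right)}\right)^{2} = \left(0 - - \frac{300}{2 - 420}\right)^{2} = \left(0 - - \frac{300}{-418}\right)^{2} = \left(0 - \left(-300\right) \left(- \frac{1}{418}\right)\right)^{2} = \left(0 - \frac{150}{209}\right)^{2} = \left(- \frac{150}{209}\right)^{2} = \frac{22500}{43681}$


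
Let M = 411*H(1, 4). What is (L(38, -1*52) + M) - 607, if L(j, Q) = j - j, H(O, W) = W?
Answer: 1037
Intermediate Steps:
L(j, Q) = 0
M = 1644 (M = 411*4 = 1644)
(L(38, -1*52) + M) - 607 = (0 + 1644) - 607 = 1644 - 607 = 1037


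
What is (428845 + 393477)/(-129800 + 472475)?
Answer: 822322/342675 ≈ 2.3997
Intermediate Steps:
(428845 + 393477)/(-129800 + 472475) = 822322/342675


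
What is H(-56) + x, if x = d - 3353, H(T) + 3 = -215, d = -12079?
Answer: -15650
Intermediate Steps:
H(T) = -218 (H(T) = -3 - 215 = -218)
x = -15432 (x = -12079 - 3353 = -15432)
H(-56) + x = -218 - 15432 = -15650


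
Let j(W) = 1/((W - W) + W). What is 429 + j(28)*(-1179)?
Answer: 10833/28 ≈ 386.89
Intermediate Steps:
j(W) = 1/W (j(W) = 1/(0 + W) = 1/W)
429 + j(28)*(-1179) = 429 - 1179/28 = 10833/28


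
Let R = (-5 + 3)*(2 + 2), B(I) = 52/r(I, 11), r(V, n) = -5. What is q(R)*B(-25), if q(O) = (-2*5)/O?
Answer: -13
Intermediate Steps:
B(I) = -52/5 (B(I) = 52/(-5) = 52*(-⅕) = -52/5)
R = -8 (R = -2*4 = -8)
q(O) = -10/O
q(R)*B(-25) = -10/(-8)*(-52/5) = -10*(-⅛)*(-52/5) = (5/4)*(-52/5) = -13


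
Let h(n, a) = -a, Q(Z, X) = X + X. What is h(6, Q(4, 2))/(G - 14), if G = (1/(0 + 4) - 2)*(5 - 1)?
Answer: 4/21 ≈ 0.19048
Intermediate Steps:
Q(Z, X) = 2*X
G = -7 (G = (1/4 - 2)*4 = (¼ - 2)*4 = -7/4*4 = -7)
h(6, Q(4, 2))/(G - 14) = (-2*2)/(-7 - 14) = (-1*4)/(-21) = -1/21*(-4) = 4/21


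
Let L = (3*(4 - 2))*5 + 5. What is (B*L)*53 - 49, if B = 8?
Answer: 14791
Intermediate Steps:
L = 35 (L = (3*2)*5 + 5 = 6*5 + 5 = 30 + 5 = 35)
(B*L)*53 - 49 = (8*35)*53 - 49 = 280*53 - 49 = 14840 - 49 = 14791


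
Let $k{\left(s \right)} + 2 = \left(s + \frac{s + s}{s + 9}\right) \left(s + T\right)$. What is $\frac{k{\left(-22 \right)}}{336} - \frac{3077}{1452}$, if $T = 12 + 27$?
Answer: $- \frac{202621}{66066} \approx -3.0669$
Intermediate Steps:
$T = 39$
$k{\left(s \right)} = -2 + \left(39 + s\right) \left(s + \frac{2 s}{9 + s}\right)$ ($k{\left(s \right)} = -2 + \left(s + \frac{s + s}{s + 9}\right) \left(s + 39\right) = -2 + \left(s + \frac{2 s}{9 + s}\right) \left(39 + s\right) = -2 + \left(39 + s\right) \left(s + \frac{2 s}{9 + s}\right)$)
$\frac{k{\left(-22 \right)}}{336} - \frac{3077}{1452} = \frac{\frac{1}{9 - 22} \left(-18 + \left(-22\right)^{3} + 50 \left(-22\right)^{2} + 427 \left(-22\right)\right)}{336} - \frac{3077}{1452} = \frac{-18 - 10648 + 50 \cdot 484 - 9394}{-13} \cdot \frac{1}{336} - \frac{3077}{1452} = - \frac{-18 - 10648 + 24200 - 9394}{13} \cdot \frac{1}{336} - \frac{3077}{1452} = \left(- \frac{1}{13}\right) 4140 \cdot \frac{1}{336} - \frac{3077}{1452} = \left(- \frac{4140}{13}\right) \frac{1}{336} - \frac{3077}{1452} = - \frac{345}{364} - \frac{3077}{1452} = - \frac{202621}{66066}$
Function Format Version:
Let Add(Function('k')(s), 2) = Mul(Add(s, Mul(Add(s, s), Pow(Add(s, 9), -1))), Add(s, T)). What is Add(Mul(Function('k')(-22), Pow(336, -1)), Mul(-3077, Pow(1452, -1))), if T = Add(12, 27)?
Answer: Rational(-202621, 66066) ≈ -3.0669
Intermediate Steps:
T = 39
Function('k')(s) = Add(-2, Mul(Add(39, s), Add(s, Mul(2, s, Pow(Add(9, s), -1))))) (Function('k')(s) = Add(-2, Mul(Add(s, Mul(Add(s, s), Pow(Add(s, 9), -1))), Add(s, 39))) = Add(-2, Mul(Add(s, Mul(Mul(2, s), Pow(Add(9, s), -1))), Add(39, s))) = Add(-2, Mul(Add(s, Mul(2, s, Pow(Add(9, s), -1))), Add(39, s))) = Add(-2, Mul(Add(39, s), Add(s, Mul(2, s, Pow(Add(9, s), -1))))))
Add(Mul(Function('k')(-22), Pow(336, -1)), Mul(-3077, Pow(1452, -1))) = Add(Mul(Mul(Pow(Add(9, -22), -1), Add(-18, Pow(-22, 3), Mul(50, Pow(-22, 2)), Mul(427, -22))), Pow(336, -1)), Mul(-3077, Pow(1452, -1))) = Add(Mul(Mul(Pow(-13, -1), Add(-18, -10648, Mul(50, 484), -9394)), Rational(1, 336)), Mul(-3077, Rational(1, 1452))) = Add(Mul(Mul(Rational(-1, 13), Add(-18, -10648, 24200, -9394)), Rational(1, 336)), Rational(-3077, 1452)) = Add(Mul(Mul(Rational(-1, 13), 4140), Rational(1, 336)), Rational(-3077, 1452)) = Add(Mul(Rational(-4140, 13), Rational(1, 336)), Rational(-3077, 1452)) = Add(Rational(-345, 364), Rational(-3077, 1452)) = Rational(-202621, 66066)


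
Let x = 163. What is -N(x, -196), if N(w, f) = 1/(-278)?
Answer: 1/278 ≈ 0.0035971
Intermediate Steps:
N(w, f) = -1/278
-N(x, -196) = -1*(-1/278) = 1/278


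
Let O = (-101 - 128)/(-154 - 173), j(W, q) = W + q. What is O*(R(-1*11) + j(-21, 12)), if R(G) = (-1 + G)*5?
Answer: -5267/109 ≈ -48.321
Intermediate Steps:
R(G) = -5 + 5*G
O = 229/327 (O = -229/(-327) = -229*(-1/327) = 229/327 ≈ 0.70031)
O*(R(-1*11) + j(-21, 12)) = 229*((-5 + 5*(-1*11)) + (-21 + 12))/327 = 229*((-5 + 5*(-11)) - 9)/327 = 229*((-5 - 55) - 9)/327 = 229*(-60 - 9)/327 = (229/327)*(-69) = -5267/109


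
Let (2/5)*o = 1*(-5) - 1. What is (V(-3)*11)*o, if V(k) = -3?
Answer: 495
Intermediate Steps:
o = -15 (o = 5*(1*(-5) - 1)/2 = 5*(-5 - 1)/2 = (5/2)*(-6) = -15)
(V(-3)*11)*o = -3*11*(-15) = -33*(-15) = 495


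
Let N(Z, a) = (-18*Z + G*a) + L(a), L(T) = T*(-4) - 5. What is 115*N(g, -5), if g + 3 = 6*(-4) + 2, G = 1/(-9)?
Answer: 481850/9 ≈ 53539.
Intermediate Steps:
G = -1/9 ≈ -0.11111
g = -25 (g = -3 + (6*(-4) + 2) = -3 + (-24 + 2) = -3 - 22 = -25)
L(T) = -5 - 4*T (L(T) = -4*T - 5 = -5 - 4*T)
N(Z, a) = -5 - 18*Z - 37*a/9 (N(Z, a) = (-18*Z - a/9) + (-5 - 4*a) = -5 - 18*Z - 37*a/9)
115*N(g, -5) = 115*(-5 - 18*(-25) - 37/9*(-5)) = 115*(-5 + 450 + 185/9) = 115*(4190/9) = 481850/9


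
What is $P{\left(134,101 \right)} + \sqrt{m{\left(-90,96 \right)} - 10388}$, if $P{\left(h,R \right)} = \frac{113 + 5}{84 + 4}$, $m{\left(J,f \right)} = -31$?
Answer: $\frac{59}{44} + i \sqrt{10419} \approx 1.3409 + 102.07 i$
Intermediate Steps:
$P{\left(h,R \right)} = \frac{59}{44}$ ($P{\left(h,R \right)} = \frac{118}{88} = 118 \cdot \frac{1}{88} = \frac{59}{44}$)
$P{\left(134,101 \right)} + \sqrt{m{\left(-90,96 \right)} - 10388} = \frac{59}{44} + \sqrt{-31 - 10388} = \frac{59}{44} + \sqrt{-10419} = \frac{59}{44} + i \sqrt{10419}$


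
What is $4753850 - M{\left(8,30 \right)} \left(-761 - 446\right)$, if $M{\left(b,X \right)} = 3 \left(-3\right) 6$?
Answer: $4688672$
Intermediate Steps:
$M{\left(b,X \right)} = -54$ ($M{\left(b,X \right)} = \left(-9\right) 6 = -54$)
$4753850 - M{\left(8,30 \right)} \left(-761 - 446\right) = 4753850 - - 54 \left(-761 - 446\right) = 4753850 - \left(-54\right) \left(-1207\right) = 4753850 - 65178 = 4688672$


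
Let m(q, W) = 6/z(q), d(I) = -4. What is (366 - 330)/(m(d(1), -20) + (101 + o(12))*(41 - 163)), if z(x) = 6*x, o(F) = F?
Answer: -144/55145 ≈ -0.0026113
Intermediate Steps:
m(q, W) = 1/q (m(q, W) = 6/((6*q)) = 6*(1/(6*q)) = 1/q)
(366 - 330)/(m(d(1), -20) + (101 + o(12))*(41 - 163)) = (366 - 330)/(1/(-4) + (101 + 12)*(41 - 163)) = 36/(-1/4 + 113*(-122)) = 36/(-1/4 - 13786) = 36/(-55145/4) = 36*(-4/55145) = -144/55145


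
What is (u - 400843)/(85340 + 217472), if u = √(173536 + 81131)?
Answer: -400843/302812 + √254667/302812 ≈ -1.3221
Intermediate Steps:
u = √254667 ≈ 504.65
(u - 400843)/(85340 + 217472) = (√254667 - 400843)/(85340 + 217472) = (-400843 + √254667)/302812 = (-400843 + √254667)*(1/302812) = -400843/302812 + √254667/302812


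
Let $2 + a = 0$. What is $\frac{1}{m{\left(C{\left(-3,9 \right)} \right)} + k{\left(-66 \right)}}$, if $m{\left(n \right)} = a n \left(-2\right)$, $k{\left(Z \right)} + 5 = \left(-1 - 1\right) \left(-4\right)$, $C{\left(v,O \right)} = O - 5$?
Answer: $\frac{1}{19} \approx 0.052632$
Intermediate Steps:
$a = -2$ ($a = -2 + 0 = -2$)
$C{\left(v,O \right)} = -5 + O$
$k{\left(Z \right)} = 3$ ($k{\left(Z \right)} = -5 + \left(-1 - 1\right) \left(-4\right) = -5 - -8 = -5 + 8 = 3$)
$m{\left(n \right)} = 4 n$ ($m{\left(n \right)} = - 2 n \left(-2\right) = 4 n$)
$\frac{1}{m{\left(C{\left(-3,9 \right)} \right)} + k{\left(-66 \right)}} = \frac{1}{4 \left(-5 + 9\right) + 3} = \frac{1}{4 \cdot 4 + 3} = \frac{1}{16 + 3} = \frac{1}{19}$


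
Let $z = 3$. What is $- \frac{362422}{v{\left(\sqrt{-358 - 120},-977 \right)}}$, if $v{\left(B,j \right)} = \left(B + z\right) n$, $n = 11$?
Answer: $- \frac{1087266}{5357} + \frac{362422 i \sqrt{478}}{5357} \approx -202.96 + 1479.1 i$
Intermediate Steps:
$v{\left(B,j \right)} = 33 + 11 B$ ($v{\left(B,j \right)} = \left(B + 3\right) 11 = \left(3 + B\right) 11 = 33 + 11 B$)
$- \frac{362422}{v{\left(\sqrt{-358 - 120},-977 \right)}} = - \frac{362422}{33 + 11 \sqrt{-358 - 120}} = - \frac{362422}{33 + 11 \sqrt{-478}} = - \frac{362422}{33 + 11 i \sqrt{478}}$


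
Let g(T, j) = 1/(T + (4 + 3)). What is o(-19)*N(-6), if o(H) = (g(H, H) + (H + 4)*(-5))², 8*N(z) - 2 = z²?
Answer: 15355819/576 ≈ 26659.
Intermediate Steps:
g(T, j) = 1/(7 + T) (g(T, j) = 1/(T + 7) = 1/(7 + T))
N(z) = ¼ + z²/8
o(H) = (-20 + 1/(7 + H) - 5*H)² (o(H) = (1/(7 + H) + (H + 4)*(-5))² = (1/(7 + H) + (4 + H)*(-5))² = (1/(7 + H) + (-20 - 5*H))² = (-20 + 1/(7 + H) - 5*H)²)
o(-19)*N(-6) = ((-1 + 5*(4 - 19)*(7 - 19))²/(7 - 19)²)*(¼ + (⅛)*(-6)²) = ((-1 + 5*(-15)*(-12))²/(-12)²)*(¼ + (⅛)*36) = ((-1 + 900)²*(1/144))*(¼ + 9/2) = (899²*(1/144))*(19/4) = (808201*(1/144))*(19/4) = (808201/144)*(19/4) = 15355819/576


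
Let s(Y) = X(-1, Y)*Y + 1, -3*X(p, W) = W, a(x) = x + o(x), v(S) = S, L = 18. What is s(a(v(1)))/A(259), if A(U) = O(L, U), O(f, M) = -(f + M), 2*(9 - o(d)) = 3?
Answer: 1/12 ≈ 0.083333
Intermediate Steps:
o(d) = 15/2 (o(d) = 9 - ½*3 = 9 - 3/2 = 15/2)
a(x) = 15/2 + x (a(x) = x + 15/2 = 15/2 + x)
X(p, W) = -W/3
s(Y) = 1 - Y²/3 (s(Y) = (-Y/3)*Y + 1 = -Y²/3 + 1 = 1 - Y²/3)
O(f, M) = -M - f (O(f, M) = -(M + f) = -M - f)
A(U) = -18 - U (A(U) = -U - 1*18 = -U - 18 = -18 - U)
s(a(v(1)))/A(259) = (1 - (15/2 + 1)²/3)/(-18 - 1*259) = (1 - (17/2)²/3)/(-18 - 259) = (1 - ⅓*289/4)/(-277) = (1 - 289/12)*(-1/277) = -277/12*(-1/277) = 1/12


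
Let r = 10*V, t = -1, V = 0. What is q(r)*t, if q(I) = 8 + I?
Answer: -8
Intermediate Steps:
r = 0 (r = 10*0 = 0)
q(r)*t = (8 + 0)*(-1) = 8*(-1) = -8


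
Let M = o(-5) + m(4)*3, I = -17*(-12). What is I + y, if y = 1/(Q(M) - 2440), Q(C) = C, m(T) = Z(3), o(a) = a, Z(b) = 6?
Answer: 495107/2427 ≈ 204.00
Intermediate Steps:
m(T) = 6
I = 204
M = 13 (M = -5 + 6*3 = -5 + 18 = 13)
y = -1/2427 (y = 1/(13 - 2440) = 1/(-2427) = -1/2427 ≈ -0.00041203)
I + y = 204 - 1/2427 = 495107/2427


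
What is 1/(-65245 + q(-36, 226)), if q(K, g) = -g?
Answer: -1/65471 ≈ -1.5274e-5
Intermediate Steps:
1/(-65245 + q(-36, 226)) = 1/(-65245 - 1*226) = 1/(-65245 - 226) = 1/(-65471) = -1/65471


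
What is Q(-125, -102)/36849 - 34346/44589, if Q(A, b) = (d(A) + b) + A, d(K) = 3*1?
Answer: -425201230/547686687 ≈ -0.77636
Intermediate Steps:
d(K) = 3
Q(A, b) = 3 + A + b (Q(A, b) = (3 + b) + A = 3 + A + b)
Q(-125, -102)/36849 - 34346/44589 = (3 - 125 - 102)/36849 - 34346/44589 = -224*1/36849 - 34346*1/44589 = -224/36849 - 34346/44589 = -425201230/547686687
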